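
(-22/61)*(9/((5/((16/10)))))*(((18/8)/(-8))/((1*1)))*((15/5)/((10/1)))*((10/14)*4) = 2673/10675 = 0.25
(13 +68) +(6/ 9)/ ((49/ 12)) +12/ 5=20473/ 245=83.56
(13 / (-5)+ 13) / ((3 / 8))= 416 / 15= 27.73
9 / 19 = 0.47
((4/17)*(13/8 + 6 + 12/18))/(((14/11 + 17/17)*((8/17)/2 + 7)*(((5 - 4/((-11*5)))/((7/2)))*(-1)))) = -168553/2059020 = -0.08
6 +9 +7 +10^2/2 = 72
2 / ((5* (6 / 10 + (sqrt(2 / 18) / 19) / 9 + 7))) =1026 / 19499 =0.05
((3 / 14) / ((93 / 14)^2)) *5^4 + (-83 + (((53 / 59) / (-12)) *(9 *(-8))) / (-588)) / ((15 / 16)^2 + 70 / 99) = -16517739842834 / 335015396835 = -49.30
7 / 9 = 0.78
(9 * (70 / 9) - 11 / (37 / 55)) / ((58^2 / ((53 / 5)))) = 21041 / 124468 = 0.17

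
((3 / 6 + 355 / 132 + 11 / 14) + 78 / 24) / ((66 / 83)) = 138527 / 15246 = 9.09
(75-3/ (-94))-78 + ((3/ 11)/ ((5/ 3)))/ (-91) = -1397241/ 470470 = -2.97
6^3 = 216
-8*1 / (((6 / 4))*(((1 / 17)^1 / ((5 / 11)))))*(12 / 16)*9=-3060 / 11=-278.18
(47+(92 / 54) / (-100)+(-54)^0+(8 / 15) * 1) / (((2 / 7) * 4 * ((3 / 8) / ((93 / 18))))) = 14212849 / 24300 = 584.89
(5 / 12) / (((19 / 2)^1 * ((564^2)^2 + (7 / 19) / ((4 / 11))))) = 10 / 23070194869479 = 0.00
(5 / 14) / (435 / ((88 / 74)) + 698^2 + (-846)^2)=22 / 74122405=0.00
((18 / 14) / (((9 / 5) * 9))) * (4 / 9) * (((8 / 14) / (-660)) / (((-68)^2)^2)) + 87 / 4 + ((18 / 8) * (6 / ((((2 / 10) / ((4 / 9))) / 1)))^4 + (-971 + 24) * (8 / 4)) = 48475312108522991 / 700117121088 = 69238.86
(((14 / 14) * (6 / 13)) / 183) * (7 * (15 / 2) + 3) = 111 / 793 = 0.14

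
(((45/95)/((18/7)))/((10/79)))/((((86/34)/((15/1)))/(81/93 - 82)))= -70930545/101308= -700.15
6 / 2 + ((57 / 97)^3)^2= 2533212462036 / 832972004929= 3.04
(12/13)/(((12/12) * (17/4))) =48/221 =0.22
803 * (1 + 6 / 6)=1606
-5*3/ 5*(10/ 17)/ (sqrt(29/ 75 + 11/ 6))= -50*sqrt(222)/ 629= -1.18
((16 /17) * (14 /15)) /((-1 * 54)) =-112 /6885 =-0.02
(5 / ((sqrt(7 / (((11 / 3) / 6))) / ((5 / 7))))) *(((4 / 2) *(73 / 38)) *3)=1825 *sqrt(154) / 1862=12.16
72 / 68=18 / 17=1.06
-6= -6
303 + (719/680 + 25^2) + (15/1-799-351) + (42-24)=-127801/680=-187.94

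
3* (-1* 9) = -27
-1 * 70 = -70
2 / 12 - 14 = -83 / 6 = -13.83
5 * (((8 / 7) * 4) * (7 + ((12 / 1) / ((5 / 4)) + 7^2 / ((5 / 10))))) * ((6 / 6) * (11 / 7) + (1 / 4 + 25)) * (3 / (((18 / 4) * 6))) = 1147528 / 147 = 7806.31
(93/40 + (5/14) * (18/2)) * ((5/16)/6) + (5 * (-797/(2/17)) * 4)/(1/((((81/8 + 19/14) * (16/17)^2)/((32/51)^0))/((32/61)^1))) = -11432494653/4352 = -2626951.90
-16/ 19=-0.84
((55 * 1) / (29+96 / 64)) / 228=55 / 6954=0.01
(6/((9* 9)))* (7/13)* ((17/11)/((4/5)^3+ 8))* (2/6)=2125/880308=0.00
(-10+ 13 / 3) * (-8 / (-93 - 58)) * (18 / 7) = -816 / 1057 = -0.77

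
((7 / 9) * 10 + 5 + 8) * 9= 187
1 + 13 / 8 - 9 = -51 / 8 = -6.38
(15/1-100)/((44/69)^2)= -404685/1936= -209.03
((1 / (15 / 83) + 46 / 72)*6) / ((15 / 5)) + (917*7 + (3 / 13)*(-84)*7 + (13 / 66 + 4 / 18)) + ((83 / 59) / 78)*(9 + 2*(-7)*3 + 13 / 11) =796726682 / 126555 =6295.50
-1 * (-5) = 5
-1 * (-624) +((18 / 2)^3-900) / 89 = 55365 / 89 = 622.08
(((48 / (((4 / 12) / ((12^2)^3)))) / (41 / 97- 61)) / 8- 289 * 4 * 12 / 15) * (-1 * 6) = 39142216416 / 7345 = 5329096.86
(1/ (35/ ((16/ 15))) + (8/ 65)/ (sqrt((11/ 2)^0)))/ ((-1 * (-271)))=1048/ 1849575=0.00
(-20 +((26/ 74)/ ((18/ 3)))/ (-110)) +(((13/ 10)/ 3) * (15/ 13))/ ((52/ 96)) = -6056329/ 317460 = -19.08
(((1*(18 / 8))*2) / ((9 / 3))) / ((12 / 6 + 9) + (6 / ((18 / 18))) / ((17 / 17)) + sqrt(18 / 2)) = 3 / 40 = 0.08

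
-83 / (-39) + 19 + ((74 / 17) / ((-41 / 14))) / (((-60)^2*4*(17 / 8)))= 1464533033 / 69316650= 21.13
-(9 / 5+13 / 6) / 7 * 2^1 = -17 / 15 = -1.13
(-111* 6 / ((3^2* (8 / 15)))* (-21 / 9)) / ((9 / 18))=1295 / 2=647.50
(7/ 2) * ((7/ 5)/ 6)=49/ 60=0.82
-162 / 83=-1.95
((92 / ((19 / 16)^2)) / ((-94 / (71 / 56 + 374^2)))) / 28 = -2882590736 / 831383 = -3467.22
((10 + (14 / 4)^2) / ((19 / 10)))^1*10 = 2225 / 19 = 117.11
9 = 9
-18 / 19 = -0.95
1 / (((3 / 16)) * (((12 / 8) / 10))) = 320 / 9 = 35.56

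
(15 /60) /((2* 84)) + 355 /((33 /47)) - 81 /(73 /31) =84757537 /179872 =471.21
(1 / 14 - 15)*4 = -418 / 7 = -59.71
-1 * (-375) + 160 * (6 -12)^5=-1243785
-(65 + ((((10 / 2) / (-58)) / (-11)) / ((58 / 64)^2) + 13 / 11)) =-17757752 / 268279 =-66.19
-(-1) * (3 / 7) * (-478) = -1434 / 7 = -204.86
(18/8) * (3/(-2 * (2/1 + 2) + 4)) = -1.69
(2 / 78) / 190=1 / 7410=0.00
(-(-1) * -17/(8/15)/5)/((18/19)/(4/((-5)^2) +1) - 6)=551/448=1.23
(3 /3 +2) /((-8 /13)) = -39 /8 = -4.88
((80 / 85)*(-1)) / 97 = -16 / 1649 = -0.01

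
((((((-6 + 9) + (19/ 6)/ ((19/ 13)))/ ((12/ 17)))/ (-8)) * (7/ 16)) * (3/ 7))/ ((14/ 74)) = -19499/ 21504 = -0.91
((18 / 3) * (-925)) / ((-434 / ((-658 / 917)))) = -260850 / 28427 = -9.18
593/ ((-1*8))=-593/ 8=-74.12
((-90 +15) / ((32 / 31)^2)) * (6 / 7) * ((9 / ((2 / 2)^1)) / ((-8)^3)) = 1.06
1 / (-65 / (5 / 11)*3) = -1 / 429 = -0.00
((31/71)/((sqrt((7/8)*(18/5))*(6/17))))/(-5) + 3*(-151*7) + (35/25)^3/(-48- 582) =-35673799/11250- 527*sqrt(35)/22365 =-3171.14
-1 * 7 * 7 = -49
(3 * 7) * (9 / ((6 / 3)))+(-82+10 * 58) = 1185 / 2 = 592.50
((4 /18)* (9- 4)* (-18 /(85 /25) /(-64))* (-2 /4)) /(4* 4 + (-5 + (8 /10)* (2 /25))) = -0.00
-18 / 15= -6 / 5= -1.20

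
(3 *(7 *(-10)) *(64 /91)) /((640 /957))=-2871 /13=-220.85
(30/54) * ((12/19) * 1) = 20/57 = 0.35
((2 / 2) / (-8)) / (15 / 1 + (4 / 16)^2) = -2 / 241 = -0.01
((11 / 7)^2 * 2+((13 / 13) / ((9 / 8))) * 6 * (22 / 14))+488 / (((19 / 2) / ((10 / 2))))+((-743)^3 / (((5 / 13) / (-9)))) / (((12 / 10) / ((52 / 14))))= 82975007483813 / 2793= 29708201748.59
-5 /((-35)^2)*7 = -0.03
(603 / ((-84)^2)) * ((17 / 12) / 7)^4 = 5595907 / 39033114624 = 0.00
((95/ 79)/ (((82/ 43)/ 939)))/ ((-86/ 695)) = -61997475/ 12956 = -4785.23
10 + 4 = 14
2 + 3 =5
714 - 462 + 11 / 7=1775 / 7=253.57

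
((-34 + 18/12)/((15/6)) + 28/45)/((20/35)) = -3899/180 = -21.66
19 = 19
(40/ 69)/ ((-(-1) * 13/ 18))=240/ 299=0.80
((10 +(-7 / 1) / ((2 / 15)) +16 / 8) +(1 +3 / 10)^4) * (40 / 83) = -376439 / 20750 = -18.14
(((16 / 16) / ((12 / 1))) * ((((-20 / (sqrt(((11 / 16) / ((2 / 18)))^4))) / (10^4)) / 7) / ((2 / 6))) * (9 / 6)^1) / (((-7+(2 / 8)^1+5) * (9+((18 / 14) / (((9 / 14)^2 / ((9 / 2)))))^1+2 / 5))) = 32 / 468242775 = 0.00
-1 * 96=-96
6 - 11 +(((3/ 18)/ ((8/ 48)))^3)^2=-4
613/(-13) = -613/13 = -47.15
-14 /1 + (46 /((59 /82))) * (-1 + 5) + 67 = 18215 /59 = 308.73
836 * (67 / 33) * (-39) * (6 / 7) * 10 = -3971760 / 7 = -567394.29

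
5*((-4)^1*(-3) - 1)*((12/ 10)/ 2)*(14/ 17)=462/ 17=27.18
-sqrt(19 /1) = -sqrt(19) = -4.36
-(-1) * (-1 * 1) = -1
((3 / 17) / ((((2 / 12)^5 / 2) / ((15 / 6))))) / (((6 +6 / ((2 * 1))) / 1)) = 12960 / 17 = 762.35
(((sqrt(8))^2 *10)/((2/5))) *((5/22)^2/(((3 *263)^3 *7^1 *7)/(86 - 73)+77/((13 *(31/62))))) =3250/582428285747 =0.00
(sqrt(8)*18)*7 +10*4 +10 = 50 +252*sqrt(2) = 406.38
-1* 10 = -10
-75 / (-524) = 75 / 524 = 0.14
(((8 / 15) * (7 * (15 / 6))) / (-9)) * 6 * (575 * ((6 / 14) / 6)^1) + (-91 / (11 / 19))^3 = -46521752701 / 11979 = -3883609.04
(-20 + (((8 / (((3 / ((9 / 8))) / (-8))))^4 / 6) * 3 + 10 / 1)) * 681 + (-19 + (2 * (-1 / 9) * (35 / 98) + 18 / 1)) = 112962916.92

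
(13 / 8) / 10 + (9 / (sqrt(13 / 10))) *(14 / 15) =13 / 80 + 42 *sqrt(130) / 65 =7.53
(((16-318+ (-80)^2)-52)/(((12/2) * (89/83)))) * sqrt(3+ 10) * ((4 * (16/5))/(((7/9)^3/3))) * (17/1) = 199008975168 * sqrt(13)/152635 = 4700999.54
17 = 17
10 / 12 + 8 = 53 / 6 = 8.83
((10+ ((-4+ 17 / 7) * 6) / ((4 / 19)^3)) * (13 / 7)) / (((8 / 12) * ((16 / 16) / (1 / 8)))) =-348.38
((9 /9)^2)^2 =1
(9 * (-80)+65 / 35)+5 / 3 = -15046 / 21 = -716.48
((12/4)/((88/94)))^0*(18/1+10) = 28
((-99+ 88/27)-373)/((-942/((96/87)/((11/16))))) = 3239936/4056723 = 0.80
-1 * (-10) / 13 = 10 / 13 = 0.77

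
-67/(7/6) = -402/7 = -57.43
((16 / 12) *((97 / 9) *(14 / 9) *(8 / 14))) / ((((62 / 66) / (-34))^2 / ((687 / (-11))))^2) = 85500409572.60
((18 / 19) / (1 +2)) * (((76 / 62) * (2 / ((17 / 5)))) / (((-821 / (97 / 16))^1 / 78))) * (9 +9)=-1021410 / 432667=-2.36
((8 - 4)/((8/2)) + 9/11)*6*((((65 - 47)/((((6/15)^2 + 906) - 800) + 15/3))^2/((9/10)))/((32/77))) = 843750/1103263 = 0.76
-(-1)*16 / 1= 16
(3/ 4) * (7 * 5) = 105/ 4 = 26.25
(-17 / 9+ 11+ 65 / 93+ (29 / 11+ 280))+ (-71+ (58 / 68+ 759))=102394661 / 104346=981.30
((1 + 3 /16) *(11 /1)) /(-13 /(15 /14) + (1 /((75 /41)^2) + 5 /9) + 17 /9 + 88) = 1175625 /7074896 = 0.17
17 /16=1.06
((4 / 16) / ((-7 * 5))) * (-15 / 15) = 1 / 140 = 0.01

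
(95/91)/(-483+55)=-95/38948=-0.00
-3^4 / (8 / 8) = -81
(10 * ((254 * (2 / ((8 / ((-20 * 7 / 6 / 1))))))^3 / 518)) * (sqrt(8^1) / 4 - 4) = 250926917500 / 999 - 62731729375 * sqrt(2) / 1998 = 206775661.93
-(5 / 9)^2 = -25 / 81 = -0.31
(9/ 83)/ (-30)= -3/ 830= -0.00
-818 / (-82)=409 / 41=9.98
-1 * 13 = -13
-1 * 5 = -5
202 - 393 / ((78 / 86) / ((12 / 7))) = -49214 / 91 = -540.81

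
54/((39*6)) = 3/13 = 0.23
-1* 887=-887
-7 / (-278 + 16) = 7 / 262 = 0.03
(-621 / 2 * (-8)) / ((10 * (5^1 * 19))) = 1242 / 475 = 2.61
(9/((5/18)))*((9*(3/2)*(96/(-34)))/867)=-34992/24565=-1.42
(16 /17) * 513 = 8208 /17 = 482.82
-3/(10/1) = -3/10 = -0.30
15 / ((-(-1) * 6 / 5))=12.50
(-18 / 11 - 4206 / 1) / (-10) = 23142 / 55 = 420.76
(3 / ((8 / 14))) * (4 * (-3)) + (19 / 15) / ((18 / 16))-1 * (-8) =-7273 / 135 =-53.87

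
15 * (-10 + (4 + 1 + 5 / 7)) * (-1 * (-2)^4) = 7200 / 7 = 1028.57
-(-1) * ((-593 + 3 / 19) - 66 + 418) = -4576 / 19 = -240.84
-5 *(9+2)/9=-55/9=-6.11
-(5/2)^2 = -25/4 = -6.25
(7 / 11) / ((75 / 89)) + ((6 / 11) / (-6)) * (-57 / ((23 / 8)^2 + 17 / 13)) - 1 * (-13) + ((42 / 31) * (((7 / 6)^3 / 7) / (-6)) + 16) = 3285917609 / 108642600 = 30.25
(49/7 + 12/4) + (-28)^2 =794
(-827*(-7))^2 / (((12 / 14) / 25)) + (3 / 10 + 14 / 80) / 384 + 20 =15013609715219 / 15360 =977448549.17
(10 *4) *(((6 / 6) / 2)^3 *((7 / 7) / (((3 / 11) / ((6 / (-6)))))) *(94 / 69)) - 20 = -9310 / 207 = -44.98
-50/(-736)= 25/368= 0.07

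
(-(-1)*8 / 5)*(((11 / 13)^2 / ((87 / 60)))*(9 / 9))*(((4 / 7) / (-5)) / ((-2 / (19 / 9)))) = 147136 / 1543815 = 0.10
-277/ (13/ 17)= -4709/ 13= -362.23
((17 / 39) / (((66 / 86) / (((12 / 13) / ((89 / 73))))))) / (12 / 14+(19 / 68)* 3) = 101603152 / 400556871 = 0.25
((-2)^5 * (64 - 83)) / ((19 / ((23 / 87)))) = 736 / 87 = 8.46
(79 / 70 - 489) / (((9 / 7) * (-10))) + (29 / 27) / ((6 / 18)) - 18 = 20851 / 900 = 23.17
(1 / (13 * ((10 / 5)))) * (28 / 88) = 7 / 572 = 0.01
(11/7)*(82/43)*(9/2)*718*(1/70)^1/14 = 1457181/147490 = 9.88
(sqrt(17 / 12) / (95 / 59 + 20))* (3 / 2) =59* sqrt(51) / 5100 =0.08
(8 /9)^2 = 64 /81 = 0.79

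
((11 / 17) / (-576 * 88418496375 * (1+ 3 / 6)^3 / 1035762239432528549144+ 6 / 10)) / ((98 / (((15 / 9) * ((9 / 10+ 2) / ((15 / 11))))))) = 9271657393287608874863 / 237707368203539767506048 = 0.04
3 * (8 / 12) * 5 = 10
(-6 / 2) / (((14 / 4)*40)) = -3 / 140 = -0.02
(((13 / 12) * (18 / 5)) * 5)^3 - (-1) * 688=64823 / 8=8102.88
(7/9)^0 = 1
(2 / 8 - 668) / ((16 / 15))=-40065 / 64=-626.02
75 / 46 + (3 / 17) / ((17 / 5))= 22365 / 13294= 1.68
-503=-503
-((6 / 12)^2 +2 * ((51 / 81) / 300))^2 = -4239481 / 65610000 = -0.06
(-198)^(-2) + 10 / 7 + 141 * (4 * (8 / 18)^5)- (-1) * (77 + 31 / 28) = 2978075659 / 33343002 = 89.32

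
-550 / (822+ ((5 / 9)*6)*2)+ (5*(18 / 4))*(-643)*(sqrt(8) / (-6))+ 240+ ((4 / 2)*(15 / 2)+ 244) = 56312 / 113+ 9645*sqrt(2) / 2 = 7318.38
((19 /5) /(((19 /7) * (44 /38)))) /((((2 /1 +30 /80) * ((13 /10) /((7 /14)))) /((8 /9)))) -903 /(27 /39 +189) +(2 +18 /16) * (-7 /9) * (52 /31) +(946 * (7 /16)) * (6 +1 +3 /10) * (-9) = -11893884154943 /437271120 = -27200.25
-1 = -1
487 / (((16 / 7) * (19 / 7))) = 23863 / 304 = 78.50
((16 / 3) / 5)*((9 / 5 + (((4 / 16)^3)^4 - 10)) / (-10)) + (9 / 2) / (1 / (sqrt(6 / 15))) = 229288617 / 262144000 + 9*sqrt(10) / 10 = 3.72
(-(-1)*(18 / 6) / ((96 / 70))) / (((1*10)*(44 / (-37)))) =-259 / 1408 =-0.18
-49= -49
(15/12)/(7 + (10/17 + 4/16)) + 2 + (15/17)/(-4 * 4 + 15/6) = 170773/81549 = 2.09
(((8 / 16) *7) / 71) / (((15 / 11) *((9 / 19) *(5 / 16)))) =11704 / 47925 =0.24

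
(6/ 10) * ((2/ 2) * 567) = 1701/ 5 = 340.20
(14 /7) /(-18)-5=-46 /9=-5.11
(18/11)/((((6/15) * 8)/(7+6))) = 585/88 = 6.65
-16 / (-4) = 4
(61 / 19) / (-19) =-61 / 361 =-0.17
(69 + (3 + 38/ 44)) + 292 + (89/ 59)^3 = 1664086551/ 4518338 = 368.30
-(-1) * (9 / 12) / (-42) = -1 / 56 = -0.02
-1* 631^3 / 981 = -251239591 / 981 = -256105.60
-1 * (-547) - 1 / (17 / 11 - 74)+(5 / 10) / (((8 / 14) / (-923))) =-1661657 / 6376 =-260.61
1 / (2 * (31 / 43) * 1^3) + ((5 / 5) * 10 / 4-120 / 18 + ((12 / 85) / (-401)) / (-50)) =-275235817 / 79247625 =-3.47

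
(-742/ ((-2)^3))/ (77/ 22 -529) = -371/ 2102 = -0.18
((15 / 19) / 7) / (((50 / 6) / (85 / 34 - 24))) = -387 / 1330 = -0.29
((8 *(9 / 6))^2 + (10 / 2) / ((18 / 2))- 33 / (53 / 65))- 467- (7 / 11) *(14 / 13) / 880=-10892167493 / 30012840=-362.92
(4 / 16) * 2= 1 / 2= 0.50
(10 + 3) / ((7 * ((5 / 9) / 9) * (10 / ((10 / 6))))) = 351 / 70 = 5.01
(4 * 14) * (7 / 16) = 49 / 2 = 24.50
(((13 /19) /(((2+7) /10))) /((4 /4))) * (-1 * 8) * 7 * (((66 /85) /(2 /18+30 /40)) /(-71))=0.54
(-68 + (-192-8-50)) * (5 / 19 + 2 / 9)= -8798 / 57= -154.35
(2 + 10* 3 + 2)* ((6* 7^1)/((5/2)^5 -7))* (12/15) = 60928/4835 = 12.60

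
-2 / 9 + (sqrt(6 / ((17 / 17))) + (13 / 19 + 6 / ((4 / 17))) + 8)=sqrt(6) + 11615 / 342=36.41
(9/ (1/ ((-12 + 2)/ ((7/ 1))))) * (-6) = 540/ 7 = 77.14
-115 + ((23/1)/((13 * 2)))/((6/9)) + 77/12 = -107.26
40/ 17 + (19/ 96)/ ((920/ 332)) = 910009/ 375360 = 2.42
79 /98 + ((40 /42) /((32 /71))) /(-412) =388091 /484512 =0.80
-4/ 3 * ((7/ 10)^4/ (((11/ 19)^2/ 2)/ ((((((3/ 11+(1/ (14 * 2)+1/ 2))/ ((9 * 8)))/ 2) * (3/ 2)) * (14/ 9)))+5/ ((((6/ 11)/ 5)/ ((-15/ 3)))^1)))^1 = 71941163/ 48623946250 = 0.00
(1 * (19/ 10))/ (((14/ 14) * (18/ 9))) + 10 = 219/ 20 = 10.95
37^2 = 1369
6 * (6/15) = 12/5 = 2.40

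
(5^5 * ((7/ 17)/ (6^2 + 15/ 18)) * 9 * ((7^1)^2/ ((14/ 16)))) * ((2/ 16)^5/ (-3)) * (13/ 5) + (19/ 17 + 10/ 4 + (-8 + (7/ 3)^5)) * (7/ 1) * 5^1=326038566805/ 143824896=2266.91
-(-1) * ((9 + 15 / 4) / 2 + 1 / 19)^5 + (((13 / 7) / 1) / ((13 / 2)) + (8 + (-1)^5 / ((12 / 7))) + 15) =18732246153278053 / 1703873052672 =10993.92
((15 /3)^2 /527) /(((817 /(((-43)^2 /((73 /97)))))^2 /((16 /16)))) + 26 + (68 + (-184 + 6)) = -84726475067 /1013826263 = -83.57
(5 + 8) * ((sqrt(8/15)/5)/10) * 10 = 26 * sqrt(30)/75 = 1.90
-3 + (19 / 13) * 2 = -1 / 13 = -0.08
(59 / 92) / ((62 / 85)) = 5015 / 5704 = 0.88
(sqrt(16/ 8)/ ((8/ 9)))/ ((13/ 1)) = 0.12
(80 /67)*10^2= 8000 /67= 119.40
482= 482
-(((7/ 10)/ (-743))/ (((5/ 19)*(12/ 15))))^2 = -17689/ 883278400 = -0.00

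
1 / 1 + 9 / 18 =3 / 2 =1.50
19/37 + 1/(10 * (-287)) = 54493/106190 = 0.51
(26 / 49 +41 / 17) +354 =297333 / 833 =356.94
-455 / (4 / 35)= -15925 / 4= -3981.25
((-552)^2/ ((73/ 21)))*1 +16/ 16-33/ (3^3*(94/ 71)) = 5413376009/ 61758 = 87654.65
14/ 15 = 0.93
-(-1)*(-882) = -882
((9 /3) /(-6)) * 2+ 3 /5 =-2 /5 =-0.40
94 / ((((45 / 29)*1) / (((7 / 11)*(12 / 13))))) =76328 / 2145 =35.58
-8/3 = -2.67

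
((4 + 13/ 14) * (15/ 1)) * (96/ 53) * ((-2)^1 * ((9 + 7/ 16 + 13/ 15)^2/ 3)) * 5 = -140661767/ 2968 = -47392.78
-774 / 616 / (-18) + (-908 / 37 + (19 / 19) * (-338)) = -8261433 / 22792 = -362.47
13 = 13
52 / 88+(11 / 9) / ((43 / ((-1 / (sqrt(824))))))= 13 / 22 -11 * sqrt(206) / 159444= 0.59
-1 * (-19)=19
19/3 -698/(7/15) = -31277/21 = -1489.38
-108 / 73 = -1.48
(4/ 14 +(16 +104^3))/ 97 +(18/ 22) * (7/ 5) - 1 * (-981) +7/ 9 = 12579.63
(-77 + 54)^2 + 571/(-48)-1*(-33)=26405/48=550.10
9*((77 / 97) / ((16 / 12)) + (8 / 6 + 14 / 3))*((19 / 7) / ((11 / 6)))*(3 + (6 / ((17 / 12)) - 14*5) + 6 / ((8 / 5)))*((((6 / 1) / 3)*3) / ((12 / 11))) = -28524.51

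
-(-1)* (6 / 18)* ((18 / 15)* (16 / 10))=16 / 25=0.64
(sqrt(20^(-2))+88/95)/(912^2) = 371/316062720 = 0.00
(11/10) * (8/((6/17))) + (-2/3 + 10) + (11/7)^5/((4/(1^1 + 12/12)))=19693361/504210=39.06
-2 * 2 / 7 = -4 / 7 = -0.57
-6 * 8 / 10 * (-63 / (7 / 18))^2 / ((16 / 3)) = -118098 / 5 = -23619.60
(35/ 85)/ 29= 0.01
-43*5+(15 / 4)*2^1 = -415 / 2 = -207.50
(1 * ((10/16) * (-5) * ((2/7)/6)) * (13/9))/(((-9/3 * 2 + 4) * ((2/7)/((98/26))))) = 1225/864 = 1.42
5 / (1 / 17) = 85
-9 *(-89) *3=2403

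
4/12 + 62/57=27/19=1.42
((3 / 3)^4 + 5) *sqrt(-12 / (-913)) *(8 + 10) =216 *sqrt(2739) / 913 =12.38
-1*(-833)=833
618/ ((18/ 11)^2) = 12463/ 54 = 230.80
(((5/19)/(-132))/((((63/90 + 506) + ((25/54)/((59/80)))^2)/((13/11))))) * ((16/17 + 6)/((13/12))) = -14972129100/502930498038089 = -0.00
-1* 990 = -990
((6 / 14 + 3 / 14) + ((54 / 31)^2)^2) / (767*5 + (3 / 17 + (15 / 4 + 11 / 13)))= 6254519674 / 2438148080697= 0.00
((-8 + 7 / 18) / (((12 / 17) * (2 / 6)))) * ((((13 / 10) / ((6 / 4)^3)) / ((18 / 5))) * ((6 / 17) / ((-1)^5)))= 1781 / 1458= 1.22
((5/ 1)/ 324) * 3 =5/ 108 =0.05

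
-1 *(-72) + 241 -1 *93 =220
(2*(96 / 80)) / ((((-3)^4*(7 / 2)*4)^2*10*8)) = 1 / 42865200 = 0.00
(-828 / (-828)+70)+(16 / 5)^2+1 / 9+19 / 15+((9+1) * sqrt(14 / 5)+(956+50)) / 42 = sqrt(70) / 21+167848 / 1575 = 106.97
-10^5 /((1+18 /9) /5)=-500000 /3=-166666.67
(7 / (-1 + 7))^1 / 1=1.17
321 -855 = -534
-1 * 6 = -6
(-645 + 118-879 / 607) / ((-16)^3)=1253 / 9712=0.13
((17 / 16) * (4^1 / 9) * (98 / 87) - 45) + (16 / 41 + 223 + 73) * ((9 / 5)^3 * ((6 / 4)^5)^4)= 3023213364181997033 / 525975552000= 5747821.08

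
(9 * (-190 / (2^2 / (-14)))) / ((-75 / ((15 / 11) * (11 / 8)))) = -1197 / 8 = -149.62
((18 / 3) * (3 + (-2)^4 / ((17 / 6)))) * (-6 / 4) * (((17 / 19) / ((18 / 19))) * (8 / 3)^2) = -522.67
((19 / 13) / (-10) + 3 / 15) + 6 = 787 / 130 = 6.05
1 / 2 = 0.50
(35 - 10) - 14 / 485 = 12111 / 485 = 24.97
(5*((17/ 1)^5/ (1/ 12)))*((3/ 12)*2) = 42595710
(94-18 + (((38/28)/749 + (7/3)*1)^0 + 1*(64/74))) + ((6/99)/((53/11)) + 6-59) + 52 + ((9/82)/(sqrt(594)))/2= sqrt(66)/3608 + 452270/5883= 76.88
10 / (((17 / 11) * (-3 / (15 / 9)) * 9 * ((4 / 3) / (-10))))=1375 / 459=3.00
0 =0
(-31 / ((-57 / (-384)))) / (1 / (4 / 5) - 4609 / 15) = 238080 / 348859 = 0.68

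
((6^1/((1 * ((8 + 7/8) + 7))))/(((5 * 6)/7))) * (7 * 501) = 196392/635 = 309.28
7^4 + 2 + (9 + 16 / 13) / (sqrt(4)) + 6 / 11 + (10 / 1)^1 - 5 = 690307 / 286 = 2413.66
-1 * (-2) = 2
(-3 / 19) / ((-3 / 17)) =17 / 19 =0.89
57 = 57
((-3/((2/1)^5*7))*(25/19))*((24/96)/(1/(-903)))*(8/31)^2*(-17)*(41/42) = -2247825/511252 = -4.40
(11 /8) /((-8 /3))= -33 /64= -0.52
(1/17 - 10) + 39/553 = -92794/9401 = -9.87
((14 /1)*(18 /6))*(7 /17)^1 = 294 /17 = 17.29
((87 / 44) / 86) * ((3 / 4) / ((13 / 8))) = 261 / 24596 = 0.01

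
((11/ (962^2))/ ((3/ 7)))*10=385/ 1388166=0.00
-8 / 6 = -4 / 3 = -1.33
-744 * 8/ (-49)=5952/ 49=121.47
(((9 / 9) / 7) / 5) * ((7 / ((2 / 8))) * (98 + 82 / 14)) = 2908 / 35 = 83.09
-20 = -20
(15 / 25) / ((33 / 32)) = 32 / 55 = 0.58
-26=-26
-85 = -85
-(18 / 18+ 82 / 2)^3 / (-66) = 12348 / 11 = 1122.55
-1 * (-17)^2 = -289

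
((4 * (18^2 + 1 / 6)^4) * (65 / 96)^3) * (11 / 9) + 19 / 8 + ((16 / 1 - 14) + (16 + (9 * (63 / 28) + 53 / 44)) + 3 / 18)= 475558407407764031513 / 28378791936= 16757528244.34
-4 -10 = -14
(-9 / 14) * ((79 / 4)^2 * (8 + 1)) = -505521 / 224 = -2256.79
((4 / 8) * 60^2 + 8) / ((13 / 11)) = 19888 / 13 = 1529.85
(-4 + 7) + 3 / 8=27 / 8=3.38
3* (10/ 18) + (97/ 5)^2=28352/ 75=378.03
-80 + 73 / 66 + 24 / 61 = -316043 / 4026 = -78.50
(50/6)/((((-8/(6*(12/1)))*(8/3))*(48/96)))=-225/4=-56.25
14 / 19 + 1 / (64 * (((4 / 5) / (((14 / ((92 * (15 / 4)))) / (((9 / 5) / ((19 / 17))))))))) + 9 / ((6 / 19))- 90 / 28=4676923901 / 179722368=26.02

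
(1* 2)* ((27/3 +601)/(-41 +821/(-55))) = -16775/769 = -21.81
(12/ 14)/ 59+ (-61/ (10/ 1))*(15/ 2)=-45.74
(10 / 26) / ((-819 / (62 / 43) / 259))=-11470 / 65403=-0.18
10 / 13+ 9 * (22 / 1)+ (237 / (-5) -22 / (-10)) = 9982 / 65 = 153.57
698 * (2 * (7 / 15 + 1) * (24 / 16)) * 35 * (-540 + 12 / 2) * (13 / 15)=-248736488 / 5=-49747297.60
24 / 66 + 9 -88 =-865 / 11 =-78.64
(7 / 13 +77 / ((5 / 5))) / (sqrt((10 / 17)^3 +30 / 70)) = 17136 * sqrt(2586941) / 282607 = 97.53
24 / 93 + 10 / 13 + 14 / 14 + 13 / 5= 9324 / 2015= 4.63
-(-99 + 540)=-441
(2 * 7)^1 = 14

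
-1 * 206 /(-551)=206 /551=0.37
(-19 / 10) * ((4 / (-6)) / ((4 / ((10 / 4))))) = 19 / 24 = 0.79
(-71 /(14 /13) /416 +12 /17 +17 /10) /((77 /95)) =1626039 /586432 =2.77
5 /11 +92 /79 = 1407 /869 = 1.62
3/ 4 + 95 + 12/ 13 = 5027/ 52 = 96.67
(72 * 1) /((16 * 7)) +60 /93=559 /434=1.29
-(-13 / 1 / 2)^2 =-169 / 4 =-42.25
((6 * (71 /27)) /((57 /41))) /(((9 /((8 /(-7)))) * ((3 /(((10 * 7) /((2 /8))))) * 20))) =-93152 /13851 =-6.73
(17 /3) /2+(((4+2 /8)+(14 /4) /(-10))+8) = 221 /15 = 14.73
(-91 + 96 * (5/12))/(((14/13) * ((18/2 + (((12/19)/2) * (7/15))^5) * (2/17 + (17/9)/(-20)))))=-603781265531250/2662422202531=-226.78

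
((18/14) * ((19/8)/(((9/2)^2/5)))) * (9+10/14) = 3230/441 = 7.32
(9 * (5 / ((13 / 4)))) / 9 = 20 / 13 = 1.54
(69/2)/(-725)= -69/1450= -0.05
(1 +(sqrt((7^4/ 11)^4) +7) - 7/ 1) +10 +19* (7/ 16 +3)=92384557/ 1936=47719.30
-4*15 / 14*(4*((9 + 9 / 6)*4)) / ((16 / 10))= -450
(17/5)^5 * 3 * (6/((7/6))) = 153344556/21875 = 7010.04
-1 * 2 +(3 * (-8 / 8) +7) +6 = 8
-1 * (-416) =416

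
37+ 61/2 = 135/2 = 67.50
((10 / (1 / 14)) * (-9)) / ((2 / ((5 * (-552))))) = 1738800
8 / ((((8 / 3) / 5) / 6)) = 90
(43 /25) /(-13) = -43 /325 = -0.13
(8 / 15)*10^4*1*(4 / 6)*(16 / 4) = 128000 / 9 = 14222.22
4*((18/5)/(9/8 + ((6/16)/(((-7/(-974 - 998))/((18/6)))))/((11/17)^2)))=54208/2853775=0.02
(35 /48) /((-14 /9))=-15 /32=-0.47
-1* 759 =-759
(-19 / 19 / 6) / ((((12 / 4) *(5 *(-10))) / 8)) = 2 / 225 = 0.01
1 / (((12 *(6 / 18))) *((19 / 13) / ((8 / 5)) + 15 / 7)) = 182 / 2225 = 0.08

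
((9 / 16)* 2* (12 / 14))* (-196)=-189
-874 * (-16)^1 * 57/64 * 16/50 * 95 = 1893084/5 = 378616.80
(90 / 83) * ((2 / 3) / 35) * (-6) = -0.12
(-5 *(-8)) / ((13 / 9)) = 360 / 13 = 27.69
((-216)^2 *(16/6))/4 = 31104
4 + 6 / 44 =91 / 22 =4.14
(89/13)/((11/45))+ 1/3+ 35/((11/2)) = 14888/429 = 34.70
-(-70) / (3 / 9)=210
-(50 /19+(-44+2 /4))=1553 /38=40.87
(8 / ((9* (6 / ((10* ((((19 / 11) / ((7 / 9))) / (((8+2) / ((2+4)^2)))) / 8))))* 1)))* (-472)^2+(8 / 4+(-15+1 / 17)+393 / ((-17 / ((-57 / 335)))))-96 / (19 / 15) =2747416558043 / 8331785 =329751.25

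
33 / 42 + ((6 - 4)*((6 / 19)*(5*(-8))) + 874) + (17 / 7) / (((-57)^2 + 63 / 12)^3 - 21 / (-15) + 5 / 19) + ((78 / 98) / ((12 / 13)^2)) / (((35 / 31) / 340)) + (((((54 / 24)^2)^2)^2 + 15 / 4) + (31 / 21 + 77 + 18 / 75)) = 4184032164622830829462331659 / 2237298750812613671321600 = 1870.13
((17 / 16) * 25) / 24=425 / 384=1.11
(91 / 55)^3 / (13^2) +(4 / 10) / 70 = 37868 / 1164625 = 0.03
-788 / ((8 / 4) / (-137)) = 53978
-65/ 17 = -3.82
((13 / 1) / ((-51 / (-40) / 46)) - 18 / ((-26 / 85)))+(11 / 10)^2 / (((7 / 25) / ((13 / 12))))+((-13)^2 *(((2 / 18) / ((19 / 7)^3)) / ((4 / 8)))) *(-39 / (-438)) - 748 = -24013263257863 / 111541496976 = -215.29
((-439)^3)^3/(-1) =605592770801153705930359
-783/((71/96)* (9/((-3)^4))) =-676512/71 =-9528.34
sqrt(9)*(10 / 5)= 6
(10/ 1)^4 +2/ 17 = 10000.12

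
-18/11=-1.64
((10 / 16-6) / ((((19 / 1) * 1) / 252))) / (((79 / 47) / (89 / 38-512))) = 2465864541 / 114076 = 21615.98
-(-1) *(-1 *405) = -405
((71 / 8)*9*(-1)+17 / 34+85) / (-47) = -45 / 376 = -0.12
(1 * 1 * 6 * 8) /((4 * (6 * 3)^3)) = 1 /486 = 0.00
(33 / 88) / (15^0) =3 / 8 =0.38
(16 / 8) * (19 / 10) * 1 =19 / 5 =3.80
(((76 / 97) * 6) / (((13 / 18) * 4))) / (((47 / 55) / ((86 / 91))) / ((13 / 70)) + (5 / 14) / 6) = 81530064 / 246925237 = 0.33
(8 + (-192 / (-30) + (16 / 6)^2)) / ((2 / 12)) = 1936 / 15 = 129.07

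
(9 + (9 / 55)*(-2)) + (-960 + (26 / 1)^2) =-15143 / 55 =-275.33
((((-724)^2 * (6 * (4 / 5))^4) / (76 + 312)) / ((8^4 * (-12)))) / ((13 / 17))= -15037299 / 788125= -19.08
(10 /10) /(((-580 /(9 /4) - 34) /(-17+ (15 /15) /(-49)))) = 3753 /64337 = 0.06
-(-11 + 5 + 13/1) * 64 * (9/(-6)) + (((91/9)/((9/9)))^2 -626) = 12007/81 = 148.23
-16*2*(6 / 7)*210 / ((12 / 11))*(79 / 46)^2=-8238120 / 529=-15573.01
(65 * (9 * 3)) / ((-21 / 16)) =-9360 / 7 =-1337.14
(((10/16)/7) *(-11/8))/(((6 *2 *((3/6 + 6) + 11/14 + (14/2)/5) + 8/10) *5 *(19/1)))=-0.00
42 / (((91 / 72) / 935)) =403920 / 13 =31070.77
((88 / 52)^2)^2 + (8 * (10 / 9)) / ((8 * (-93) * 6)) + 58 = 4747640929 / 71716671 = 66.20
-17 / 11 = -1.55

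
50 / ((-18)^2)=25 / 162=0.15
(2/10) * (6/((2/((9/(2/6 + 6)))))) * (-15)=-243/19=-12.79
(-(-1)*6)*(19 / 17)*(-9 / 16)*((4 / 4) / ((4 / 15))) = -7695 / 544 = -14.15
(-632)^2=399424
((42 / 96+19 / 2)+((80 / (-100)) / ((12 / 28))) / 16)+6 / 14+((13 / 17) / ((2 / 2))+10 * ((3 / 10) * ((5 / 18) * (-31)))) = -141079 / 9520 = -14.82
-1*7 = -7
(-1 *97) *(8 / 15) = -776 / 15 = -51.73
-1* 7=-7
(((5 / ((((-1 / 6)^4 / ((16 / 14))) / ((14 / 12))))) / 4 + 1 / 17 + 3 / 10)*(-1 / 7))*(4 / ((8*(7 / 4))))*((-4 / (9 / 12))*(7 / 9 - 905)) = -425239.61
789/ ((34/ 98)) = 38661/ 17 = 2274.18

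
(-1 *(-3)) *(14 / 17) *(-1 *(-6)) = 252 / 17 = 14.82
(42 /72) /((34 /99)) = 231 /136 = 1.70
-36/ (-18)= 2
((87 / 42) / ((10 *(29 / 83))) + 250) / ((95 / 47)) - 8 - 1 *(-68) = 2446901 / 13300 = 183.98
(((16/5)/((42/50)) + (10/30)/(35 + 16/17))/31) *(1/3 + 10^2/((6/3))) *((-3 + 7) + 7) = 27129113/397761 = 68.20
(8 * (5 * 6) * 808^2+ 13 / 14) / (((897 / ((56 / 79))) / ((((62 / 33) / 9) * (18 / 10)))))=544018517144 / 11692395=46527.55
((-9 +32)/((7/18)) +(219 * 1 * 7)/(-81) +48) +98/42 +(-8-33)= 9365/189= 49.55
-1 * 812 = -812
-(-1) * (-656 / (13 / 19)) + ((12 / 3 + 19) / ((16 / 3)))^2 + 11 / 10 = -15626151 / 16640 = -939.07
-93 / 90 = -31 / 30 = -1.03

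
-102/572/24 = -17/2288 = -0.01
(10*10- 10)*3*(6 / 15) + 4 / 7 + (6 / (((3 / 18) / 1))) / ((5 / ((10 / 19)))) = 14944 / 133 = 112.36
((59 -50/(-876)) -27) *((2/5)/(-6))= -14041/6570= -2.14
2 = 2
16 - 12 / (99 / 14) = 472 / 33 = 14.30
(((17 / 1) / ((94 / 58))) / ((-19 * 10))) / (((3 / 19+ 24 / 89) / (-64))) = 1404064 / 169905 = 8.26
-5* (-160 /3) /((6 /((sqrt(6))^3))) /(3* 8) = 100* sqrt(6) /9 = 27.22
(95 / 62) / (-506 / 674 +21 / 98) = -224105 / 78461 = -2.86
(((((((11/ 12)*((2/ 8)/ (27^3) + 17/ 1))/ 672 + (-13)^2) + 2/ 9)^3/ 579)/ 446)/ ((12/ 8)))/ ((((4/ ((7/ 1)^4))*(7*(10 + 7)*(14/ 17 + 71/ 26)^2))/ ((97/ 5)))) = 345751028045966079799378141487662179031/ 3566468105971350575943607758901739520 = 96.94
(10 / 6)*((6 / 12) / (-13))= -5 / 78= -0.06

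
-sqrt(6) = -2.45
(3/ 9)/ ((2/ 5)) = 5/ 6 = 0.83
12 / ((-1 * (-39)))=4 / 13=0.31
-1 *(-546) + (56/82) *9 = 22638/41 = 552.15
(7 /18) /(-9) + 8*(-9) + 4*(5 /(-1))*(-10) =127.96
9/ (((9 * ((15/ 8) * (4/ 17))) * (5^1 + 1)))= 17/ 45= 0.38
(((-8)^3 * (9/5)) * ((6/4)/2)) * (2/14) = -3456/35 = -98.74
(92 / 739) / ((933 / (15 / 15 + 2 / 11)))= 1196 / 7584357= 0.00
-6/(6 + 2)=-3/4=-0.75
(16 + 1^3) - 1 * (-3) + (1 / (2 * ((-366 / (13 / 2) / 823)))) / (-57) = 1679659 / 83448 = 20.13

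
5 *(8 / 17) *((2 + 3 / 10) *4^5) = 94208 / 17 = 5541.65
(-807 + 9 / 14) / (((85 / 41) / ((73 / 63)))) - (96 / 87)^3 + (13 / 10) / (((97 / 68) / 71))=-22898527440283 / 59119667670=-387.33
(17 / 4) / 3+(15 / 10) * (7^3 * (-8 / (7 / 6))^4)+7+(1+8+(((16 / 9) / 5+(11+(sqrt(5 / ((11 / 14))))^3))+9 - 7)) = 70 * sqrt(770) / 121+1433311093 / 1260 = 1137564.54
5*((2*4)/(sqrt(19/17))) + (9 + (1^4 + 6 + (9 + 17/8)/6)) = 857/48 + 40*sqrt(323)/19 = 55.69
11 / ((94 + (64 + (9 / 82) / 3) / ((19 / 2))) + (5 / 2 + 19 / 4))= 34276 / 336499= 0.10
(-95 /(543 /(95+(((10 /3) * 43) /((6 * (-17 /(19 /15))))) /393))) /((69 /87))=-47209536740 /2252853243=-20.96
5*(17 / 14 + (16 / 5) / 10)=537 / 70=7.67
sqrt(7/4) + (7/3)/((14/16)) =sqrt(7)/2 + 8/3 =3.99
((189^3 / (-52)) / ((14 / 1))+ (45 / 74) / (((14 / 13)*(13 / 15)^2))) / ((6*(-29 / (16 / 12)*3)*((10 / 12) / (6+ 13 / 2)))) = 355.29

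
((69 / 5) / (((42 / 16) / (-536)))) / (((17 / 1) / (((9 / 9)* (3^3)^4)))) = -52412837184 / 595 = -88088801.99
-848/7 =-121.14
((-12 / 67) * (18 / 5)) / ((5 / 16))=-3456 / 1675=-2.06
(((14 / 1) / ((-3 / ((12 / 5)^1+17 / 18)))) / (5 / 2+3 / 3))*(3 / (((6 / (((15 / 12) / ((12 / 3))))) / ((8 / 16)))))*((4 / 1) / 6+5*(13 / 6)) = -4.01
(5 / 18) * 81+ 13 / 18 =209 / 9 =23.22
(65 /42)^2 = 2.40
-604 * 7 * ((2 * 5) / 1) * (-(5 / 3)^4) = 26425000 / 81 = 326234.57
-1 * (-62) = 62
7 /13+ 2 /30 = 118 /195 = 0.61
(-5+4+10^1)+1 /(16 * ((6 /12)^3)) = 19 /2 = 9.50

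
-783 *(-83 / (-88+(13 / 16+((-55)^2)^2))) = 1039824 / 146408605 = 0.01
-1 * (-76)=76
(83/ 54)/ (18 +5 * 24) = 83/ 7452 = 0.01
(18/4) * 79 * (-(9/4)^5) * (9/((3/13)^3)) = -30746164761/2048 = -15012775.76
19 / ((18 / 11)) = 209 / 18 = 11.61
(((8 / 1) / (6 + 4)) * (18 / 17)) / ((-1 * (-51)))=24 / 1445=0.02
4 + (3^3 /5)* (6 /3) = 74 /5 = 14.80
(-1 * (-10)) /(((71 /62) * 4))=155 /71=2.18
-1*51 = -51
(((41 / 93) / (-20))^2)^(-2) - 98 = 11968555235422 / 2825761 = 4235515.76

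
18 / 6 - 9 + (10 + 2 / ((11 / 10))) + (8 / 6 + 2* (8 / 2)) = 15.15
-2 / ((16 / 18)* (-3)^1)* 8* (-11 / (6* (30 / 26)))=-143 / 15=-9.53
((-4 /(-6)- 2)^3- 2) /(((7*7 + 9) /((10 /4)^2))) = -1475 /3132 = -0.47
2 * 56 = 112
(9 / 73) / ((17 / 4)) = 36 / 1241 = 0.03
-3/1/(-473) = 3/473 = 0.01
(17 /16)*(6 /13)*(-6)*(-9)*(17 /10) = 23409 /520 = 45.02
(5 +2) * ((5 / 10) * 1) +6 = 19 / 2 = 9.50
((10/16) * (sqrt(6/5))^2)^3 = 27/64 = 0.42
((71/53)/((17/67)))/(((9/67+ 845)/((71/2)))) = 22629049/102036448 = 0.22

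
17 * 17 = 289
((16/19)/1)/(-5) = -16/95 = -0.17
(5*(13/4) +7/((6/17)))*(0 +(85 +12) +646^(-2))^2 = 709514798931177097/2089831726272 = 339508.10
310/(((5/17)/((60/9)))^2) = 1433440/9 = 159271.11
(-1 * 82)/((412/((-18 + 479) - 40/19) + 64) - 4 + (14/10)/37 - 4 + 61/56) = -7406964880/5241324883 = -1.41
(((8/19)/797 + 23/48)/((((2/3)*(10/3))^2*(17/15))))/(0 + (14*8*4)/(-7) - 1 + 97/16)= -0.00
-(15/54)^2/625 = -1/8100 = -0.00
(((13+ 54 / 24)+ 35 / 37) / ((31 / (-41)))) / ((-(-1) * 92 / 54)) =-2653479 / 211048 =-12.57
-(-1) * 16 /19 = 16 /19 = 0.84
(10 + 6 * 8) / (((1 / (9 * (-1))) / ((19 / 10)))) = -4959 / 5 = -991.80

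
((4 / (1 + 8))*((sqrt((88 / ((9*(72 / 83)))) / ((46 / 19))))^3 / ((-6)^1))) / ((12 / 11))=-0.68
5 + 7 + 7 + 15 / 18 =119 / 6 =19.83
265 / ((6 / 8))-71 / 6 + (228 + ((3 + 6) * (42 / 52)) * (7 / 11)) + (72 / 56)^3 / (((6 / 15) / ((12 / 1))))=31287710 / 49049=637.89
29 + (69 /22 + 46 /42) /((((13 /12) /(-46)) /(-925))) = 166233.30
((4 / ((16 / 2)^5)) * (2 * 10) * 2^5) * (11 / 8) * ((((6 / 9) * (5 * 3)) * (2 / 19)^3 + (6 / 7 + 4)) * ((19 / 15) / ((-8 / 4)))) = -0.33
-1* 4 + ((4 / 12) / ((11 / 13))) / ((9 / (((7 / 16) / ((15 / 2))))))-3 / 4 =-169199 / 35640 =-4.75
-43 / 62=-0.69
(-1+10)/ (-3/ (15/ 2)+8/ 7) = 12.12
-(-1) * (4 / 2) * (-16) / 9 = -32 / 9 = -3.56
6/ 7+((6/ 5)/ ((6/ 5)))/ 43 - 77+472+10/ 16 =954785/ 2408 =396.51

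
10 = 10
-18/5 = -3.60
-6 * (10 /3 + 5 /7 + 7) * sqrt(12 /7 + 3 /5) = -4176 * sqrt(35) /245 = -100.84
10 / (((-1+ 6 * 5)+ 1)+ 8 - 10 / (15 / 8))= 15 / 49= 0.31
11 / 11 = 1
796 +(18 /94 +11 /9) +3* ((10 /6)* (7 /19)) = 6423619 /8037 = 799.26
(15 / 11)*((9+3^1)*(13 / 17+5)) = 17640 / 187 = 94.33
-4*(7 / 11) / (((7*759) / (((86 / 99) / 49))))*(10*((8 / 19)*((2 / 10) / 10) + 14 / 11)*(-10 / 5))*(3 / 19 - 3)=-18421888 / 29783234635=-0.00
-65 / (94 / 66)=-2145 / 47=-45.64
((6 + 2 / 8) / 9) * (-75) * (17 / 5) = -2125 / 12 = -177.08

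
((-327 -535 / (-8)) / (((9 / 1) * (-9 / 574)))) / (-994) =-85321 / 46008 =-1.85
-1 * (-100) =100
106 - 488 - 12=-394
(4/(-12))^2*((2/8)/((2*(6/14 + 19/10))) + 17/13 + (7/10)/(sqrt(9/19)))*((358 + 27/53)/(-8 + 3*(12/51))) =-3727293163/501338448 - 2261119*sqrt(19)/1774440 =-12.99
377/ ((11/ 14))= 5278/ 11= 479.82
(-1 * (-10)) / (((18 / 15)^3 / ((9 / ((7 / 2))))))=625 / 42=14.88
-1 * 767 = -767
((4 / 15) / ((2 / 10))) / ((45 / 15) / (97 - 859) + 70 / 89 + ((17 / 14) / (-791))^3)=61399845235083488 / 36037710907473759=1.70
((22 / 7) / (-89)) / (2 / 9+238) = -99 / 667856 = -0.00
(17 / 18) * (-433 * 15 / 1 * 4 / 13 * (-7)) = 515270 / 39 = 13212.05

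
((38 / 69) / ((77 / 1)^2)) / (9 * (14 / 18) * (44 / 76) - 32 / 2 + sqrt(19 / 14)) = -327788 / 41760270321 - 13718 * sqrt(266) / 292321892247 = -0.00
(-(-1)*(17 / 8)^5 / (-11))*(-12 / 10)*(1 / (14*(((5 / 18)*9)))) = 4259571 / 31539200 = 0.14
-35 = -35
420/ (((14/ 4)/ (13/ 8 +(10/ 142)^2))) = 985995/ 5041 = 195.60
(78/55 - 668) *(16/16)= -36662/55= -666.58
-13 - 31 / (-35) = -12.11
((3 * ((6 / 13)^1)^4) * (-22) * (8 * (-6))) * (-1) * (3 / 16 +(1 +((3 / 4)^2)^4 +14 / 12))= -1289805363 / 3655808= -352.81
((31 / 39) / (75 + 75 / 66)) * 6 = 1364 / 21775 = 0.06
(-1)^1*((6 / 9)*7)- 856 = -2582 / 3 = -860.67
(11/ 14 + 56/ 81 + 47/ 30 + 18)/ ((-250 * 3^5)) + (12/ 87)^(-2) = 72420660853/ 1377810000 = 52.56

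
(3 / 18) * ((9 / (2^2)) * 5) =15 / 8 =1.88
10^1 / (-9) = -10 / 9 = -1.11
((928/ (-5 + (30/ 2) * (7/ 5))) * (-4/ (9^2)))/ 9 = -232/ 729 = -0.32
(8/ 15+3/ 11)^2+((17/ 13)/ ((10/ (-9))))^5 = -65031789588377/ 40433807700000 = -1.61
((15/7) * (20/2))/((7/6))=900/49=18.37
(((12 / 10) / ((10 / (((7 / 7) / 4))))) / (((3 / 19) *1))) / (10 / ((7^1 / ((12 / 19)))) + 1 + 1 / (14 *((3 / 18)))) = 2527 / 31000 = 0.08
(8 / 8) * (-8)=-8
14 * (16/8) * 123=3444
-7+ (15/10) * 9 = 13/2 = 6.50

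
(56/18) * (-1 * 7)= -196/9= -21.78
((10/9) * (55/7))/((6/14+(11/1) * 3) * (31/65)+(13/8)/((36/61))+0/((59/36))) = 88000/188459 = 0.47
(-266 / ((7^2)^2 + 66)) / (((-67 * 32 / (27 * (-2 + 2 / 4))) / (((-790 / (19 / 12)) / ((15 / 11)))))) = 0.75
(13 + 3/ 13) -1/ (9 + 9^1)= 3083/ 234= 13.18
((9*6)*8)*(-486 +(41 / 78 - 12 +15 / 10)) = -2785392 / 13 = -214260.92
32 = 32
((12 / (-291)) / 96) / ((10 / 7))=-7 / 23280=-0.00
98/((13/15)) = 1470/13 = 113.08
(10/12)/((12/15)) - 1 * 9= -191/24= -7.96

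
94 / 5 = 18.80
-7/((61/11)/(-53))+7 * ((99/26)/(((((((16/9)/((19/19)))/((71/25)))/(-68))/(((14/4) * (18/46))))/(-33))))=955189001921/7295600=130926.72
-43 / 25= -1.72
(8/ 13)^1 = 0.62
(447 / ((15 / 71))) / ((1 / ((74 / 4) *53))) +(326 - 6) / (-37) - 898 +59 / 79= 60612380227 / 29230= 2073636.00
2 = 2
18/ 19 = 0.95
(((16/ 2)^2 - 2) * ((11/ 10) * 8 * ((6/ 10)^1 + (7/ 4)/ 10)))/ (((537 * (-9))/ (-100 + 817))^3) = -144314435749/ 104526553275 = -1.38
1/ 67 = 0.01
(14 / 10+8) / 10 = 47 / 50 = 0.94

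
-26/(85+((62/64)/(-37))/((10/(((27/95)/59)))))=-1725443200/5640871163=-0.31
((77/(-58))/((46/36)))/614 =-693/409538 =-0.00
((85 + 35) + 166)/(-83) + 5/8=-1873/664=-2.82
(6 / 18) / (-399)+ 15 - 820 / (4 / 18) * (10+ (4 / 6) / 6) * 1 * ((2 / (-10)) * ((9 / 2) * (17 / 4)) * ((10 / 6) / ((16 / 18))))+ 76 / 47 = 267599.27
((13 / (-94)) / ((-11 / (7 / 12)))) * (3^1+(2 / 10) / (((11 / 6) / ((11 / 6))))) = 0.02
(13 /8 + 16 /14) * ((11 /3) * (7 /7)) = 1705 /168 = 10.15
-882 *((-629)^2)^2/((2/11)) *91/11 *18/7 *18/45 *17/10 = -274603425221936538/25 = -10984137008877461.52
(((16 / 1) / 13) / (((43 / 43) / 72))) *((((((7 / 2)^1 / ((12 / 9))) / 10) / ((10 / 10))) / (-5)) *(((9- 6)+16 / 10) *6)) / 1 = -208656 / 1625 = -128.40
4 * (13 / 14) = 26 / 7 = 3.71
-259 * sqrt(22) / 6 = -202.47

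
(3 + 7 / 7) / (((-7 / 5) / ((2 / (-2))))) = 20 / 7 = 2.86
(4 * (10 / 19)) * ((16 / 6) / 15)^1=64 / 171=0.37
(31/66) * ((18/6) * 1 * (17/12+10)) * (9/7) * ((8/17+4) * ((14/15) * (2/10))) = 80693/4675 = 17.26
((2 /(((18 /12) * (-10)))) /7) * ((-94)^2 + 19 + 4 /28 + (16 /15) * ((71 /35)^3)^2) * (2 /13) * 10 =-1969769402591888 /7527697734375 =-261.67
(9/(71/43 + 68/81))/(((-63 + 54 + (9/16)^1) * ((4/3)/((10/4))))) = -6966/8675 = -0.80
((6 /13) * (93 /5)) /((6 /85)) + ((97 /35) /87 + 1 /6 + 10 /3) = 9907907 /79170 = 125.15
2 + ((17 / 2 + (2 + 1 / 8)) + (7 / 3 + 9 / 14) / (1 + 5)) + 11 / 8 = 3653 / 252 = 14.50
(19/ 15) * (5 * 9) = 57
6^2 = 36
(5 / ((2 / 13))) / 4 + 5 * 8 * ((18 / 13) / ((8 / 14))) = 10925 / 104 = 105.05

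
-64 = -64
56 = 56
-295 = -295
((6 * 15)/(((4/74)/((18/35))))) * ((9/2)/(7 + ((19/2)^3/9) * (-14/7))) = -971028/46249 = -21.00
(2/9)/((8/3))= 1/12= 0.08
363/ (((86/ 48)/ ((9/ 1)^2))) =705672/ 43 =16410.98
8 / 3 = 2.67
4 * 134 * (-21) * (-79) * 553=491740872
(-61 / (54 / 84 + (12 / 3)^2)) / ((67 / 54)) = -2.95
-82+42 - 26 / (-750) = -14987 / 375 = -39.97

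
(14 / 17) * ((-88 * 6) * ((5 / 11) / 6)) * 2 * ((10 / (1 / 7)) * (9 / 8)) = -88200 / 17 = -5188.24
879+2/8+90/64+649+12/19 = 930415/608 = 1530.29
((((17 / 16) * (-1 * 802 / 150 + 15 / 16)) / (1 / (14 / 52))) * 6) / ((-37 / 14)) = 9163 / 3200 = 2.86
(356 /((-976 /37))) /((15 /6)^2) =-3293 /1525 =-2.16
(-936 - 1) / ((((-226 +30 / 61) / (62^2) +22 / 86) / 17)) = -40152278087 / 496954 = -80796.77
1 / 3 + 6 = 6.33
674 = 674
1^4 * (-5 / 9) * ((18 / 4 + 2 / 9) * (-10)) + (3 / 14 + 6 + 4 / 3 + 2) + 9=50783 / 1134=44.78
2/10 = 1/5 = 0.20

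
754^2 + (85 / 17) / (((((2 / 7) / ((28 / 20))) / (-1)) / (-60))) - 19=569967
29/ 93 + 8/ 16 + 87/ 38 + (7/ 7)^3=7247/ 1767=4.10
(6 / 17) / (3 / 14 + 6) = 0.06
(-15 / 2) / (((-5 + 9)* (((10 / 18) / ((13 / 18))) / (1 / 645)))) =-13 / 3440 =-0.00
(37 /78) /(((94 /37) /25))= 34225 /7332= 4.67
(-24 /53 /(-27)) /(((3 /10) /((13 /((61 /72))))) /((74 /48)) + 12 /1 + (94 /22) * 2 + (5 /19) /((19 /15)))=152804080 /189196870257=0.00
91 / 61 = 1.49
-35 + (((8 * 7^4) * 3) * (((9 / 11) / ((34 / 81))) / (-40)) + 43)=-5236027 / 1870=-2800.01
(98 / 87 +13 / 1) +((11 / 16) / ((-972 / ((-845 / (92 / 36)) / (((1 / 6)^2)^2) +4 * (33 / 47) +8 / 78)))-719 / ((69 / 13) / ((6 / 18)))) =646638276355 / 2376755784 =272.07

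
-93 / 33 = -31 / 11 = -2.82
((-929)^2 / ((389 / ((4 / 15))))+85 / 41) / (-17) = -142034699 / 4066995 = -34.92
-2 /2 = -1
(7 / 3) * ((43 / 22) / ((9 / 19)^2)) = 108661 / 5346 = 20.33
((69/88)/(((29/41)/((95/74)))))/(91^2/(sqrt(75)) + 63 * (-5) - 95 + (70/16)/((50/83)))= 0.00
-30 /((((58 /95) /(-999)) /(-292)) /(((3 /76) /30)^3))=-218781 /6700160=-0.03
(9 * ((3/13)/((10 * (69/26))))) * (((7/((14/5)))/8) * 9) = 81/368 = 0.22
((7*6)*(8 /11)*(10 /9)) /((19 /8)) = 8960 /627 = 14.29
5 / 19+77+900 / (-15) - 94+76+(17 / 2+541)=20853 / 38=548.76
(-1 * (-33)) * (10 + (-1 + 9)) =594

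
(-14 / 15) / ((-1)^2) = -14 / 15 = -0.93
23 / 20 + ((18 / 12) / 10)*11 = 14 / 5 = 2.80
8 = 8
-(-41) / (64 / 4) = 2.56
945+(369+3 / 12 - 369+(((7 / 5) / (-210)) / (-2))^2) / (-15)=1275727499 / 1350000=944.98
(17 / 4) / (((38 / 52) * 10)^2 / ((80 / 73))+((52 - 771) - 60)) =-11492 / 1974651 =-0.01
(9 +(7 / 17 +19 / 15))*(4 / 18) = 5446 / 2295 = 2.37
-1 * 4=-4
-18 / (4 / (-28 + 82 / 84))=3405 / 28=121.61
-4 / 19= -0.21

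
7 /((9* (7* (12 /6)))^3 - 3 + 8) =7 /2000381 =0.00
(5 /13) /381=5 /4953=0.00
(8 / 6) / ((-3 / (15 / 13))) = -20 / 39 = -0.51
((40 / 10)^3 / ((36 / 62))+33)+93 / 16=21461 / 144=149.03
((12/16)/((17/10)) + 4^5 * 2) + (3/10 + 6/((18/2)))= 2049.41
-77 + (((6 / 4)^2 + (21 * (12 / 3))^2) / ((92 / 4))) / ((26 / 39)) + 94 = 87827 / 184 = 477.32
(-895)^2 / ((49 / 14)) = 1602050 / 7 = 228864.29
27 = 27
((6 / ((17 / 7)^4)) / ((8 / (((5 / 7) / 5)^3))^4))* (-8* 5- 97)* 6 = -1233 / 493037510984704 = -0.00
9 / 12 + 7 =7.75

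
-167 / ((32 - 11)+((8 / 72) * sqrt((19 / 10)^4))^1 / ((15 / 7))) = -7.88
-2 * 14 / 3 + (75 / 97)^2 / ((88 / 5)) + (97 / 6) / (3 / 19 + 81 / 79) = 4813009859 / 1102885344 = 4.36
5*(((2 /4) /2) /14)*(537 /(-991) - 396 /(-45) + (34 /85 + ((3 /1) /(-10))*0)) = 42901 /55496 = 0.77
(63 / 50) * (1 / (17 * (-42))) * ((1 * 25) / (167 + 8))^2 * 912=-684 / 20825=-0.03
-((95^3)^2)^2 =-540360087662636962890625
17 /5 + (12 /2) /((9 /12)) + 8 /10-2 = 51 /5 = 10.20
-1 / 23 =-0.04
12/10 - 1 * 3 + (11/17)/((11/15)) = -78/85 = -0.92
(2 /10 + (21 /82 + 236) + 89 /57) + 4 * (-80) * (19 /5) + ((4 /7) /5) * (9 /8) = -79983562 /81795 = -977.85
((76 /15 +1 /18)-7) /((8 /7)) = -1.64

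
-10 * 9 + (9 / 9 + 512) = 423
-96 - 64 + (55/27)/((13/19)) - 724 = -309239/351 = -881.02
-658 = -658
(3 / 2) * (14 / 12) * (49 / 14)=49 / 8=6.12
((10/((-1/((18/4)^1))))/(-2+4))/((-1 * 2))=45/4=11.25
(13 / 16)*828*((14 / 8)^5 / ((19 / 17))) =768869829 / 77824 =9879.60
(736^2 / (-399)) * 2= -1083392 / 399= -2715.27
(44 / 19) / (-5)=-44 / 95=-0.46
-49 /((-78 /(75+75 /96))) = 118825 /2496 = 47.61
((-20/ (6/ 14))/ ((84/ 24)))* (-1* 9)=120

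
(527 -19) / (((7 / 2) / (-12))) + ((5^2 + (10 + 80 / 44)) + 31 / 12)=-1572937 / 924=-1702.31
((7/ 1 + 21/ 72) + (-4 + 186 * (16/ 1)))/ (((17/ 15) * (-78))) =-357515/ 10608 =-33.70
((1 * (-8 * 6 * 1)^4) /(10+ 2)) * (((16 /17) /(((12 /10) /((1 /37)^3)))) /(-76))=-1474560 /16360919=-0.09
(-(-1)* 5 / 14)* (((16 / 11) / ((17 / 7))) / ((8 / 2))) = 10 / 187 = 0.05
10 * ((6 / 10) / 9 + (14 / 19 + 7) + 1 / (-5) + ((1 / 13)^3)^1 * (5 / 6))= 3174091 / 41743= 76.04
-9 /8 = -1.12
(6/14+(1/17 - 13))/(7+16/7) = -1489/1105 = -1.35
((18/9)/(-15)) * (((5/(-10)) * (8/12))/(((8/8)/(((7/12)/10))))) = 7/2700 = 0.00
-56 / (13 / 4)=-224 / 13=-17.23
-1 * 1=-1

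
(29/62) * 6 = 87/31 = 2.81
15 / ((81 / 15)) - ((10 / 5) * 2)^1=-11 / 9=-1.22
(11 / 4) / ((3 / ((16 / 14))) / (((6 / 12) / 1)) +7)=11 / 49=0.22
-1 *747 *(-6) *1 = 4482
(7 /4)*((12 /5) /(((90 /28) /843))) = 27538 /25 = 1101.52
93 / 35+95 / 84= 1591 / 420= 3.79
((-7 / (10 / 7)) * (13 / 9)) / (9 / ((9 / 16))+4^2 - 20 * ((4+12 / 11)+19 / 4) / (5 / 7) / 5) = 7007 / 22878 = 0.31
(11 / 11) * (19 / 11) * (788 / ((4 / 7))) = 26201 / 11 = 2381.91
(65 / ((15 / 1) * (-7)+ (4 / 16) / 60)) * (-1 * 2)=31200 / 25199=1.24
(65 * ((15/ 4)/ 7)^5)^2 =2436347900390625/ 296196766695424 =8.23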